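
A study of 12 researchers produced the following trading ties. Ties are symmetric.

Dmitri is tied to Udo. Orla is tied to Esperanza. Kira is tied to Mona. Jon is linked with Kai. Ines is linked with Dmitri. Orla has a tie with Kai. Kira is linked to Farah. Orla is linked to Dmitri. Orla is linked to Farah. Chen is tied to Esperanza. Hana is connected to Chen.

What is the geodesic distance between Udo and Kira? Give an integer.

4

One shortest route is Udo – Dmitri – Orla – Farah – Kira, which uses 4 edges, and at distance 3 from Udo we only reach {Esperanza, Farah, Kai}, which does not include Kira. So d(Udo,Kira) = 4.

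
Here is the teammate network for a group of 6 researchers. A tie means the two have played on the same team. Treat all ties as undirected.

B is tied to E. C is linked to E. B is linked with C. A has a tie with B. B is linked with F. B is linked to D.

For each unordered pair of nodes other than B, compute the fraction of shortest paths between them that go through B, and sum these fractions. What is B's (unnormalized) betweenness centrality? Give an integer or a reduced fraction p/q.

9

Pairs whose geodesics pass through B — F–C: 1; F–D: 1; F–E: 1; F–A: 1; C–D: 1; C–A: 1; D–E: 1; D–A: 1; E–A: 1.
All other pairs contribute 0.
Summing the contributions gives betweenness(B) = 9.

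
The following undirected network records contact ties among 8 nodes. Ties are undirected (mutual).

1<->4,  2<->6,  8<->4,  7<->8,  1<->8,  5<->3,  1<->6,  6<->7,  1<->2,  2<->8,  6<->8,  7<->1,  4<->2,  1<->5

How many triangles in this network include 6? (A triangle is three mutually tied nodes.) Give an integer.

6's neighbors: 1, 2, 7, and 8.
Neighbor pairs that are themselves tied: 6–1–2; 6–1–7; 6–1–8; 6–2–8; 6–7–8. Each forms one triangle with 6, for 5 in total.

5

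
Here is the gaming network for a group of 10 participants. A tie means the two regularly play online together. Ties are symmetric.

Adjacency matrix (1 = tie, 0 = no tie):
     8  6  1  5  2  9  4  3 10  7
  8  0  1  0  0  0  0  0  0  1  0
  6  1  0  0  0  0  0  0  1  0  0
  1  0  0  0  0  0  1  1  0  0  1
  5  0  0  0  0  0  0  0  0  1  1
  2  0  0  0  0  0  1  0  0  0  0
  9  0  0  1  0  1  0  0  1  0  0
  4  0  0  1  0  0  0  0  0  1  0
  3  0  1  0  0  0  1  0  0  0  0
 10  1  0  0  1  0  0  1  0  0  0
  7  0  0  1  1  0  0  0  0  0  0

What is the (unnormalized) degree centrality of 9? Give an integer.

9 is directly tied to 1, 2, and 3. That is 3 neighbors, so the degree of 9 is 3.

3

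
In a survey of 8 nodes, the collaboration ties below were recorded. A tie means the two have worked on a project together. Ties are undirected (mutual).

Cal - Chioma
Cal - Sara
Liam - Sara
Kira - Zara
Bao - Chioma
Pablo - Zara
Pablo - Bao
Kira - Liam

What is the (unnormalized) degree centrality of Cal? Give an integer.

Cal is directly tied to Chioma and Sara. That is 2 neighbors, so the degree of Cal is 2.

2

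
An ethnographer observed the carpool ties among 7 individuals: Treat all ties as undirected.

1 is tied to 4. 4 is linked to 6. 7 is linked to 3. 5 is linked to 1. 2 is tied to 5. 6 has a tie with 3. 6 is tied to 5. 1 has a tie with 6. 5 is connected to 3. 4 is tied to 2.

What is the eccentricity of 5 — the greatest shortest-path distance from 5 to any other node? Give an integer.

Distances from 5: 1:1, 2:1, 3:1, 4:2, 6:1, 7:2.
The largest is 2 (to 4 and 7), so the eccentricity of 5 is 2.

2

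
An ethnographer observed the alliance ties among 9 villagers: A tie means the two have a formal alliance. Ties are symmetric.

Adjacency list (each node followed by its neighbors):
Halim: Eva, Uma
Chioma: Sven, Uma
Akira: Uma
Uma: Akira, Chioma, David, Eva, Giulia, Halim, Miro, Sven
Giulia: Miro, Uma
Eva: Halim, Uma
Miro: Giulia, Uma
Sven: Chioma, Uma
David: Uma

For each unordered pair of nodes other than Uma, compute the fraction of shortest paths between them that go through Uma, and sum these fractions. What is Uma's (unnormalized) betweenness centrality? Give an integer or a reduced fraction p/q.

Pairs whose geodesics pass through Uma — Akira–Halim: 1; Akira–Eva: 1; Akira–Giulia: 1; Akira–David: 1; Akira–Miro: 1; Akira–Sven: 1; Akira–Chioma: 1; Halim–Giulia: 1; Halim–David: 1; Halim–Miro: 1; Halim–Sven: 1; Halim–Chioma: 1; Eva–Giulia: 1; Eva–David: 1 … (+11 more pairs).
All other pairs contribute 0.
Summing the contributions gives betweenness(Uma) = 25.

25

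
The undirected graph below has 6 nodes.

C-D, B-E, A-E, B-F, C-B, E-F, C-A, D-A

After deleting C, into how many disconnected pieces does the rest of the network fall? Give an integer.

1

C's neighbors (A, B, and D) remain reachable from one another through other ties, so the rest of the network stays in one piece.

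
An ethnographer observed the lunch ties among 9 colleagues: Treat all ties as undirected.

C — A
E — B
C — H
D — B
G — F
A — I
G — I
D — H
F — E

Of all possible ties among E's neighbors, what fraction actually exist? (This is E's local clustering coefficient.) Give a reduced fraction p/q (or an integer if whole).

0

E's neighbors: B and F (k = 2).
Possible neighbor pairs: C(2,2) = 1. Edges among them: none → e = 0.
Clustering(E) = 0/1.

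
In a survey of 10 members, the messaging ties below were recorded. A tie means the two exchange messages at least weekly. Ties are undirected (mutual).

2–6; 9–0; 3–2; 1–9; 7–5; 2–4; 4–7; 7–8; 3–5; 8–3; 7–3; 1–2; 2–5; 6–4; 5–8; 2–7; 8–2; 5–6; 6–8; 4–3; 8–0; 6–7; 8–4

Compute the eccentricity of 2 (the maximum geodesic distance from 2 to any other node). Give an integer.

2

Distances from 2: 0:2, 1:1, 3:1, 4:1, 5:1, 6:1, 7:1, 8:1, 9:2.
The largest is 2 (to 9 and 0), so the eccentricity of 2 is 2.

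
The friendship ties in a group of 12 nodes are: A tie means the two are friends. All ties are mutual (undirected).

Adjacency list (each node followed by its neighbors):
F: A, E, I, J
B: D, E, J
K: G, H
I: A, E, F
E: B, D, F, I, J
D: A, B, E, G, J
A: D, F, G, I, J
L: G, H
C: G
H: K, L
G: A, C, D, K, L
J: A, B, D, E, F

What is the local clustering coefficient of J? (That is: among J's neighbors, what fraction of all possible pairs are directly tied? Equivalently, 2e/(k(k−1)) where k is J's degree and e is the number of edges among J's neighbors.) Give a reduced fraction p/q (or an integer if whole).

J's neighbors: A, B, D, E, and F (k = 5).
Possible neighbor pairs: C(5,2) = 10. Edges among them: A–D, A–F, B–D, B–E, D–E, E–F → e = 6.
Clustering(J) = 6/10 = 3/5.

3/5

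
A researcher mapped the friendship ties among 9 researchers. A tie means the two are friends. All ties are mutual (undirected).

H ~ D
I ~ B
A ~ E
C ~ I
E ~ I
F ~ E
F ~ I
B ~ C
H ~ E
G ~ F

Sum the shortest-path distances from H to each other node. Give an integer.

17

Distances from H: A:2, B:3, C:3, D:1, E:1, F:2, G:3, I:2.
Sum = 2 + 3 + 3 + 1 + 1 + 2 + 3 + 2 = 17.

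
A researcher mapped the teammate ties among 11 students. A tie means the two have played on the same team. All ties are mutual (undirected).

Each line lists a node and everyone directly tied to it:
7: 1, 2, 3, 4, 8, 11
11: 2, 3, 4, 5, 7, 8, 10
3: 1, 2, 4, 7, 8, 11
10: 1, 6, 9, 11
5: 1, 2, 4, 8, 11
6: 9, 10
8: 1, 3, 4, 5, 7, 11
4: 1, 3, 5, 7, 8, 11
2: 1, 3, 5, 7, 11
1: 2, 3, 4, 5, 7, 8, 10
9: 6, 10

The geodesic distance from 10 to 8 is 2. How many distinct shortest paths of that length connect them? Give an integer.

2

The shortest distance is 2. The length-2 paths are: 10–11–8; 10–1–8.
That gives 2 distinct shortest paths.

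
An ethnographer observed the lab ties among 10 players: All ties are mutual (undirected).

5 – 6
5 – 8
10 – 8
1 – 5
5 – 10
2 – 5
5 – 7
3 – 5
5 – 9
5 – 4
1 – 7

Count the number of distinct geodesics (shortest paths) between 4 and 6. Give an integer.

The shortest distance is 2, and the only length-2 path is 4–5–6. So there is exactly 1 shortest path.

1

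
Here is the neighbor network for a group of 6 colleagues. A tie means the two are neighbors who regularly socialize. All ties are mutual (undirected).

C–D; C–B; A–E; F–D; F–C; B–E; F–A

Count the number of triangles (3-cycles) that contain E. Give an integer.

E's neighbors are A and B, but none of them are tied to each other, so no triangle contains E.

0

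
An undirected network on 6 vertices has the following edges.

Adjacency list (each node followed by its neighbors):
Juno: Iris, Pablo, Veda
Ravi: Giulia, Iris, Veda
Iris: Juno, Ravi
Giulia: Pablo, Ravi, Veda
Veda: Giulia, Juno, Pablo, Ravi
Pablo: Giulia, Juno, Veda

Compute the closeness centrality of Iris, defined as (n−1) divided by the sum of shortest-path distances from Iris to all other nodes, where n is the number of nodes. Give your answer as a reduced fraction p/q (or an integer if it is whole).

5/8

Distances from Iris: Giulia:2, Juno:1, Pablo:2, Ravi:1, Veda:2. Sum = 8.
n = 6, so closeness = 5/8.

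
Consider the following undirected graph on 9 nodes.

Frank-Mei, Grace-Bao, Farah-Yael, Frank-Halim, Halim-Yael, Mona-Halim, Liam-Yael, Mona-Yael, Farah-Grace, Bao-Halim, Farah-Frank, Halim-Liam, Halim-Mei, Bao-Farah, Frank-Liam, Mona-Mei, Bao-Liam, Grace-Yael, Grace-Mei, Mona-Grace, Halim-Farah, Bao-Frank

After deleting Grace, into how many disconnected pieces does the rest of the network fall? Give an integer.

1

Grace's neighbors (Bao, Farah, Mei, Mona, and Yael) remain reachable from one another through other ties, so the rest of the network stays in one piece.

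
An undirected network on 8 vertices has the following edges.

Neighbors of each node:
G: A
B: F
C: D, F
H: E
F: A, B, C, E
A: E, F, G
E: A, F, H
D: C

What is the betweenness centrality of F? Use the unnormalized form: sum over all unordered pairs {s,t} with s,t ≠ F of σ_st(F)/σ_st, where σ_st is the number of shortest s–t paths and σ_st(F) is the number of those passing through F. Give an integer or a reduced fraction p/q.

14

Pairs whose geodesics pass through F — G–B: 1; G–D: 1; G–C: 1; B–H: 1; B–E: 1; B–D: 1; B–A: 1; B–C: 1; H–D: 1; H–C: 1; E–D: 1; E–C: 1; D–A: 1; A–C: 1.
All other pairs contribute 0.
Summing the contributions gives betweenness(F) = 14.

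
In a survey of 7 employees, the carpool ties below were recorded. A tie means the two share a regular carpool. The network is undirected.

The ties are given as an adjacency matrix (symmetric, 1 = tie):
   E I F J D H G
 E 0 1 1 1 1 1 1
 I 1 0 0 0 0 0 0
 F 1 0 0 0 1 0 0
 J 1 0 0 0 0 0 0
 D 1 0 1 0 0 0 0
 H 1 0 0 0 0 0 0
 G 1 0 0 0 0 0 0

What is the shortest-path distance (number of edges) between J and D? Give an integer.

2

One shortest route is J – E – D, which uses 2 edges, and J and D are not directly tied, so nothing shorter exists. So d(J,D) = 2.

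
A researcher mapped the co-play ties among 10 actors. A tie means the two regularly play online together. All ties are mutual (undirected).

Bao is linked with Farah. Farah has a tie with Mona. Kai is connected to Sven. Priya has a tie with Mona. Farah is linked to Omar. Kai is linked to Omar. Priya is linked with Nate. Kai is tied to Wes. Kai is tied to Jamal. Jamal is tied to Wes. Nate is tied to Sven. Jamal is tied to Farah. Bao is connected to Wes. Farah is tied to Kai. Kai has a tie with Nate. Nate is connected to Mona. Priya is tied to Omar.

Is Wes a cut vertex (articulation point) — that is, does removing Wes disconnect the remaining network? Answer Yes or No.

Even without Wes, every remaining node can still reach every other (the residual graph is connected), so Wes is not a cut vertex.

No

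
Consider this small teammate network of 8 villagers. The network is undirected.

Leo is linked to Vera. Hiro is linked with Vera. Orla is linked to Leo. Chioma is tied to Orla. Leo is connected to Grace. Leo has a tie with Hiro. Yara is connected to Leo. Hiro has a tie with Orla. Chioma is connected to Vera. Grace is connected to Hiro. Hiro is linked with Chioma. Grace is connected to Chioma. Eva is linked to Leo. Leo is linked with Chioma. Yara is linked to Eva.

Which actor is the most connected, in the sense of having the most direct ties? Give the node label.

Degrees — Chioma:5, Eva:2, Grace:3, Hiro:5, Leo:7, Orla:3, Vera:3, Yara:2.
The maximum is 7, attained only by Leo.

Leo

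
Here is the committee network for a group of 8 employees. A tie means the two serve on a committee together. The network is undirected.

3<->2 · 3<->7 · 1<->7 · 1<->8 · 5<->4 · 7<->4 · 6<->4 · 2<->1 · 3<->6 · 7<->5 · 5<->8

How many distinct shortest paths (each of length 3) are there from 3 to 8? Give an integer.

The shortest distance is 3. The length-3 paths are: 3–7–1–8; 3–2–1–8; 3–7–5–8.
That gives 3 distinct shortest paths.

3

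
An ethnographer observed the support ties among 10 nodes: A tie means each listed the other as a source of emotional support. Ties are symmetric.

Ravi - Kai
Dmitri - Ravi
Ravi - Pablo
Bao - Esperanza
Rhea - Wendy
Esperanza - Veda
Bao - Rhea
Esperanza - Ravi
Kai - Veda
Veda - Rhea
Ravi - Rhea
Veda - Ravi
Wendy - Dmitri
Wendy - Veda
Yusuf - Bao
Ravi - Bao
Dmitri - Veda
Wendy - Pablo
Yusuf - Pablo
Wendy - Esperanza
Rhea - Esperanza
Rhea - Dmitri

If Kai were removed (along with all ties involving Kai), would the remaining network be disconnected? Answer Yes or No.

No

Even without Kai, every remaining node can still reach every other (the residual graph is connected), so Kai is not a cut vertex.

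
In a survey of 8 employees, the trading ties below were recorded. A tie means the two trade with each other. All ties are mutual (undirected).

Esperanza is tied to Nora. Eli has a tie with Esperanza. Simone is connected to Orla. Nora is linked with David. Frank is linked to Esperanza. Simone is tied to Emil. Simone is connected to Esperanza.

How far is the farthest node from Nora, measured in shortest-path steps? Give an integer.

3

Distances from Nora: David:1, Eli:2, Emil:3, Esperanza:1, Frank:2, Orla:3, Simone:2.
The largest is 3 (to Emil and Orla), so the eccentricity of Nora is 3.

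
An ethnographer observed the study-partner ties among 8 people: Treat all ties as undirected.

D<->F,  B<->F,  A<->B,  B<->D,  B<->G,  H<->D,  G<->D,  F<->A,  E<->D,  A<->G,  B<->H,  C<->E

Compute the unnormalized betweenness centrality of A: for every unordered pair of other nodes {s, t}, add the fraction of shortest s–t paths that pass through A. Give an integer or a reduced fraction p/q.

Pairs whose geodesics pass through A — F–G: 1/3.
All other pairs contribute 0.
Summing the contributions gives betweenness(A) = 1/3.

1/3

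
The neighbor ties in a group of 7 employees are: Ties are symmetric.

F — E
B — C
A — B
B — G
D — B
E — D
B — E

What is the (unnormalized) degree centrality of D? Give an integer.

D is directly tied to B and E. That is 2 neighbors, so the degree of D is 2.

2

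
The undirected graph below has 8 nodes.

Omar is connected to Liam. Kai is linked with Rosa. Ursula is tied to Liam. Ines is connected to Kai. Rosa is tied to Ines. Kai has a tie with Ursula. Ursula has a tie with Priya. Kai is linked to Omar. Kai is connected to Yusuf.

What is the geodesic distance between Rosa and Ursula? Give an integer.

One shortest route is Rosa – Kai – Ursula, which uses 2 edges, and Rosa and Ursula are not directly tied, so nothing shorter exists. So d(Rosa,Ursula) = 2.

2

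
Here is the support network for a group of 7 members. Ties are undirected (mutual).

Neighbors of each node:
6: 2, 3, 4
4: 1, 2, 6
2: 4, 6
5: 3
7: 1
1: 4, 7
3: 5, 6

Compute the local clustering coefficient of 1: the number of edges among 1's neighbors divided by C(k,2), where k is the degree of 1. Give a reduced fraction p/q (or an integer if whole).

0

1's neighbors: 4 and 7 (k = 2).
Possible neighbor pairs: C(2,2) = 1. Edges among them: none → e = 0.
Clustering(1) = 0/1.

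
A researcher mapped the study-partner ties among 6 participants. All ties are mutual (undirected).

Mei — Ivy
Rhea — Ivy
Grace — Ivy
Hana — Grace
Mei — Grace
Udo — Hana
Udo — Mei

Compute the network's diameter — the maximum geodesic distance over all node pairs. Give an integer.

3

Eccentricity of each node (its greatest distance to any other): Grace:2, Hana:3, Ivy:2, Mei:2, Rhea:3, Udo:3.
The maximum eccentricity is 3, realized for instance by the pair Udo–Rhea via Udo – Mei – Ivy – Rhea. So the diameter is 3.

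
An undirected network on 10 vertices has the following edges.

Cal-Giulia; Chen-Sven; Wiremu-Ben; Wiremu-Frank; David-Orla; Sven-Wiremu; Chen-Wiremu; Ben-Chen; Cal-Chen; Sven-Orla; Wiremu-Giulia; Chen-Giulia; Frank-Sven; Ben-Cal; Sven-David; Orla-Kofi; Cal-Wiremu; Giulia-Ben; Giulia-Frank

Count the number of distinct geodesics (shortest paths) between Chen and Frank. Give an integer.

The shortest distance is 2. The length-2 paths are: Chen–Sven–Frank; Chen–Wiremu–Frank; Chen–Giulia–Frank.
That gives 3 distinct shortest paths.

3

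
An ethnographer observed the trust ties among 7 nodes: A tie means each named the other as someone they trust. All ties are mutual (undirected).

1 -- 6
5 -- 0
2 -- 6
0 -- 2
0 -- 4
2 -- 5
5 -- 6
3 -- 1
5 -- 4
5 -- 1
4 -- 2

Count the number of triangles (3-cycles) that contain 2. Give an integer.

2's neighbors: 0, 4, 5, and 6.
Neighbor pairs that are themselves tied: 2–0–4; 2–0–5; 2–4–5; 2–5–6. Each forms one triangle with 2, for 4 in total.

4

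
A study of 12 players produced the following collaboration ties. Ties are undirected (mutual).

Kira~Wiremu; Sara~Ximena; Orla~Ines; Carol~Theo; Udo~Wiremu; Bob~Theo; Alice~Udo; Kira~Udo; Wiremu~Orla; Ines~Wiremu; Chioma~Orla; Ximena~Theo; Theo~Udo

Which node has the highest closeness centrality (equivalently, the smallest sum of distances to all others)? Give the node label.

Farness (sum of distances to all others) for each node — Alice:30, Bob:32, Carol:32, Chioma:40, Ines:31, Kira:26, Orla:30, Sara:40, Theo:22, Udo:20, Wiremu:23, Ximena:30.
The smallest farness is 20, for Udo, so Udo has the highest closeness.

Udo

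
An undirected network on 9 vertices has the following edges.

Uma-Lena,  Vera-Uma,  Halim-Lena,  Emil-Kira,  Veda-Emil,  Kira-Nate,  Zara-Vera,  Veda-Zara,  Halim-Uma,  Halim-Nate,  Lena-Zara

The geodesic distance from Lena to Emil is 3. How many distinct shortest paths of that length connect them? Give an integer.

1

The shortest distance is 3, and the only length-3 path is Lena–Zara–Veda–Emil. So there is exactly 1 shortest path.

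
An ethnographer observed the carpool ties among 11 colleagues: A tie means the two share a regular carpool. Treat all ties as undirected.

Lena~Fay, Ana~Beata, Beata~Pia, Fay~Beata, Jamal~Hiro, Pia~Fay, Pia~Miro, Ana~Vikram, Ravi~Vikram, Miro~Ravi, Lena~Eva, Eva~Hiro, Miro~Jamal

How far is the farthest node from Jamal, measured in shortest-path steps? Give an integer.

4

Distances from Jamal: Ana:4, Beata:3, Eva:2, Fay:3, Hiro:1, Lena:3, Miro:1, Pia:2, Ravi:2, Vikram:3.
The largest is 4 (to Ana), so the eccentricity of Jamal is 4.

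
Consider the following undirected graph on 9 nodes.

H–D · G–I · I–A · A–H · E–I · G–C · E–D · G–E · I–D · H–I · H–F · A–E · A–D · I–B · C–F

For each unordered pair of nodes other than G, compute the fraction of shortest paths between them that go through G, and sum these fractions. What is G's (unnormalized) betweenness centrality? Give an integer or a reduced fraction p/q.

Pairs whose geodesics pass through G — C–B: 1; C–D: 2/3; C–E: 1; C–I: 1; C–A: 2/3; E–F: 1/4.
All other pairs contribute 0.
Summing the contributions gives betweenness(G) = 55/12.

55/12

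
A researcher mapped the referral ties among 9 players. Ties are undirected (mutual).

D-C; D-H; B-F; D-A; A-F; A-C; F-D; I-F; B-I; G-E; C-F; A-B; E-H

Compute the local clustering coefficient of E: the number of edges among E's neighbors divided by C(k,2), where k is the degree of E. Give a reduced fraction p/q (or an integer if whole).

E's neighbors: G and H (k = 2).
Possible neighbor pairs: C(2,2) = 1. Edges among them: none → e = 0.
Clustering(E) = 0/1.

0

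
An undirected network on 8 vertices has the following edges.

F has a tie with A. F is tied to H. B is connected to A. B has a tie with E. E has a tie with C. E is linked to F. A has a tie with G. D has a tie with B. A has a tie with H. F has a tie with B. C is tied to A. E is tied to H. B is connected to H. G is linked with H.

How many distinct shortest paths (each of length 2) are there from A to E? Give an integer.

The shortest distance is 2. The length-2 paths are: A–H–E; A–F–E; A–B–E; A–C–E.
That gives 4 distinct shortest paths.

4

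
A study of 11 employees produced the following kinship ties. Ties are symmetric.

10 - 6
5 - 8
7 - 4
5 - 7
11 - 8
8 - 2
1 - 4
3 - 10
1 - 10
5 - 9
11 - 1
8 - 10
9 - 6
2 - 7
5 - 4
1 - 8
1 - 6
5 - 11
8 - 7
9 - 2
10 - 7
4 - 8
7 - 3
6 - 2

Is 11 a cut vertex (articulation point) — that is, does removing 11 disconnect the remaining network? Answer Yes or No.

Even without 11, every remaining node can still reach every other (the residual graph is connected), so 11 is not a cut vertex.

No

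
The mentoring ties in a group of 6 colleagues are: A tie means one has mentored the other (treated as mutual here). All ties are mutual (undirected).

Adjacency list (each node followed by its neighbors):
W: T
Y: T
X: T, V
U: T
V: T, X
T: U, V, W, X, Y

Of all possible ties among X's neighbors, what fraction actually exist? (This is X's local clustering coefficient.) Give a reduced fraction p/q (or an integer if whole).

X's neighbors: T and V (k = 2).
Possible neighbor pairs: C(2,2) = 1. Edges among them: T–V → e = 1.
Clustering(X) = 1/1.

1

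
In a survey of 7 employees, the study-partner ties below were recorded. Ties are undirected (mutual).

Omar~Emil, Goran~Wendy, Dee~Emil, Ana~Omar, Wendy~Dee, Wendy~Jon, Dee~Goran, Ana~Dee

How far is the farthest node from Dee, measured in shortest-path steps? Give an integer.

2

Distances from Dee: Ana:1, Emil:1, Goran:1, Jon:2, Omar:2, Wendy:1.
The largest is 2 (to Omar and Jon), so the eccentricity of Dee is 2.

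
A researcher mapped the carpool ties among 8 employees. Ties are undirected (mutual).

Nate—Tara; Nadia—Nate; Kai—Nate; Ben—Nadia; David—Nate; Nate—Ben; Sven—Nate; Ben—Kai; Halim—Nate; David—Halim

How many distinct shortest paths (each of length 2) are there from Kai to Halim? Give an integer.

1

The shortest distance is 2, and the only length-2 path is Kai–Nate–Halim. So there is exactly 1 shortest path.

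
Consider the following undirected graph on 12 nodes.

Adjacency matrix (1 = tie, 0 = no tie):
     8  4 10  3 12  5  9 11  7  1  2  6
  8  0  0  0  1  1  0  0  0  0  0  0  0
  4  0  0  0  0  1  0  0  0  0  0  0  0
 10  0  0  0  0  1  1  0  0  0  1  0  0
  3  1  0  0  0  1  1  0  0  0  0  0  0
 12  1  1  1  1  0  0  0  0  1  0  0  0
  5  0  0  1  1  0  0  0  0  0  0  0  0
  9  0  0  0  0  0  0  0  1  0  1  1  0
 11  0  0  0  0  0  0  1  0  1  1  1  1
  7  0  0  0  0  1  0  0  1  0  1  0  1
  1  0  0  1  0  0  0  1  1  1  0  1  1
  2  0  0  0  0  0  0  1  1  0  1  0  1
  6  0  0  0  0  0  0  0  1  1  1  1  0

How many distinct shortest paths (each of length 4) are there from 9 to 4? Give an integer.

3

The shortest distance is 4. The length-4 paths are: 9–1–10–12–4; 9–1–7–12–4; 9–11–7–12–4.
That gives 3 distinct shortest paths.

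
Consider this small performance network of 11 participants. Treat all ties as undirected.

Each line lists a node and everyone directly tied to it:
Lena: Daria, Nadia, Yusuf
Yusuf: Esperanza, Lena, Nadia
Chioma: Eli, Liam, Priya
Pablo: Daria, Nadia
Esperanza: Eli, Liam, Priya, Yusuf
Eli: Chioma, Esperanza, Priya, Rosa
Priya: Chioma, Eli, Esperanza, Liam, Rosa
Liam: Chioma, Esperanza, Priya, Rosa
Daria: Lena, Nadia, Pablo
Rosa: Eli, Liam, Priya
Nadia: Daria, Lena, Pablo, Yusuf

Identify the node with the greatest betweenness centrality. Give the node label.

Esperanza

Unnormalized betweenness of each node: Chioma:1/4, Daria:1/2, Eli:13/3, Esperanza:101/4, Lena:7/2, Liam:13/3, Nadia:11, Pablo:0, Priya:55/12, Rosa:1/4, Yusuf:24.
Esperanza has the largest value, 101/4, making it the main broker — the node through which the most shortest paths run.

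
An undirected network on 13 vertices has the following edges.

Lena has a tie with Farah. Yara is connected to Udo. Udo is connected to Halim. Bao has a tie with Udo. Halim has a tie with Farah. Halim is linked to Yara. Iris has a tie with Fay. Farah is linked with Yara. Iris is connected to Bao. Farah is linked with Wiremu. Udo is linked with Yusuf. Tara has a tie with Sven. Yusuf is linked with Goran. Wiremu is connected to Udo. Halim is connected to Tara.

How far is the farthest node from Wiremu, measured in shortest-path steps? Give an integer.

4

Distances from Wiremu: Bao:2, Farah:1, Fay:4, Goran:3, Halim:2, Iris:3, Lena:2, Sven:4, Tara:3, Udo:1, Yara:2, Yusuf:2.
The largest is 4 (to Fay and Sven), so the eccentricity of Wiremu is 4.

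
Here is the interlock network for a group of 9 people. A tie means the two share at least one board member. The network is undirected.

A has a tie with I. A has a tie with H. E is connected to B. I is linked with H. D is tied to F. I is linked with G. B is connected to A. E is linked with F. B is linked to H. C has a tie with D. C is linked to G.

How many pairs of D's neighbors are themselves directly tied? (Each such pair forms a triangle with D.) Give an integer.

D's neighbors are C and F, but none of them are tied to each other, so no triangle contains D.

0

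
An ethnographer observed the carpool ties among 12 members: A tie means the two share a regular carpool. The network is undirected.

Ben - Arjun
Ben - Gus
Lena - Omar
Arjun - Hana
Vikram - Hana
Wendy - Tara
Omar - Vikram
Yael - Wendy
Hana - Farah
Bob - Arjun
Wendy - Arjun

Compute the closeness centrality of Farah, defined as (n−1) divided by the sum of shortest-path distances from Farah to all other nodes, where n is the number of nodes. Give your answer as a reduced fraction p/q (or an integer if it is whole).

1/3

Distances from Farah: Arjun:2, Ben:3, Bob:3, Gus:4, Hana:1, Lena:4, Omar:3, Tara:4, Vikram:2, Wendy:3, Yael:4. Sum = 33.
n = 12, so closeness = 11/33 = 1/3.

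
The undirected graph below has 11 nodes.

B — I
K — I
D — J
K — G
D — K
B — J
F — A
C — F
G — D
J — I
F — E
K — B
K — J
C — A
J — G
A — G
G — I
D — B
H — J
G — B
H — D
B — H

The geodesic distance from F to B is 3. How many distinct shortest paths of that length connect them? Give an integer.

The shortest distance is 3, and the only length-3 path is F–A–G–B. So there is exactly 1 shortest path.

1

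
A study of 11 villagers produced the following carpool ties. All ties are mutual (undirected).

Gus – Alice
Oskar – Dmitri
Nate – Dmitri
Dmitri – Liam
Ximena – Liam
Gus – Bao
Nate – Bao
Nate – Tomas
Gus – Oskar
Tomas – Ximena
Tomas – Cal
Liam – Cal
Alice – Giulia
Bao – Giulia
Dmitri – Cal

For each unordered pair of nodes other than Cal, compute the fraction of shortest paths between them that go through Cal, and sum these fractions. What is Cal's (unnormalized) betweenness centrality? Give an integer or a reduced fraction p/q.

3/2

Pairs whose geodesics pass through Cal — Tomas–Oskar: 1/2; Tomas–Dmitri: 1/2; Tomas–Liam: 1/2.
All other pairs contribute 0.
Summing the contributions gives betweenness(Cal) = 3/2.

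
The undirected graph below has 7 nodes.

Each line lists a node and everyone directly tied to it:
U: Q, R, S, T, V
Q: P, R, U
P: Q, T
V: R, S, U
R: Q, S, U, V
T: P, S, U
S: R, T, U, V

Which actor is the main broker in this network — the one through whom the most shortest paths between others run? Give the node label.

U

Unnormalized betweenness of each node: P:1/2, Q:2, R:5/4, S:5/4, T:2, U:3, V:0.
U has the largest value, 3, making it the main broker — the node through which the most shortest paths run.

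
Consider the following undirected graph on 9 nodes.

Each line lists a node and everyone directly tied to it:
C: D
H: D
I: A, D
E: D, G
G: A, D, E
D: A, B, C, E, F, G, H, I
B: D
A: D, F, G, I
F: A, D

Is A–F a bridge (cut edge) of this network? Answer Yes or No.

No

Even without that edge, A still reaches F via A – D – F, so the network stays connected. Not a bridge.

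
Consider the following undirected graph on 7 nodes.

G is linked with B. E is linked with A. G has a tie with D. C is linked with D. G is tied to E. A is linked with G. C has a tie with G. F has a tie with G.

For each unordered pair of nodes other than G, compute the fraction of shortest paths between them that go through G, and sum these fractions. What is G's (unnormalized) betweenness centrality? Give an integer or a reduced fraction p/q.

Pairs whose geodesics pass through G — D–A: 1; D–B: 1; D–E: 1; D–F: 1; A–C: 1; A–B: 1; A–F: 1; C–B: 1; C–E: 1; C–F: 1; B–E: 1; B–F: 1; E–F: 1.
All other pairs contribute 0.
Summing the contributions gives betweenness(G) = 13.

13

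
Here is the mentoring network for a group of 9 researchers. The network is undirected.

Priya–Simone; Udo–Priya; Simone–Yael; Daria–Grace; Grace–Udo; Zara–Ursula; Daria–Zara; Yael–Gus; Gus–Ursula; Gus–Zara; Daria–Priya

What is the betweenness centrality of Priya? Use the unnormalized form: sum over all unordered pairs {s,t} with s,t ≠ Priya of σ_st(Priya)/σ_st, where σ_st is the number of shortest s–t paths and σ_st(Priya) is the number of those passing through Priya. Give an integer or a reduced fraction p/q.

Pairs whose geodesics pass through Priya — Simone–Udo: 1; Simone–Grace: 2/2; Simone–Daria: 1; Simone–Zara: 1/2; Udo–Daria: 1/2; Udo–Zara: 1/2; Udo–Ursula: 1/2; Udo–Gus: 2/3; Udo–Yael: 1; Grace–Yael: 2/3; Daria–Yael: 1/2.
All other pairs contribute 0.
Summing the contributions gives betweenness(Priya) = 47/6.

47/6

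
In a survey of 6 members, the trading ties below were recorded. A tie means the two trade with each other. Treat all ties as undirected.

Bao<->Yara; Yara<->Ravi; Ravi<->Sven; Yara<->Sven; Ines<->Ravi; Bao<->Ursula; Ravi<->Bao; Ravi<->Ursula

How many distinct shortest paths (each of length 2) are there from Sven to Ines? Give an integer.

The shortest distance is 2, and the only length-2 path is Sven–Ravi–Ines. So there is exactly 1 shortest path.

1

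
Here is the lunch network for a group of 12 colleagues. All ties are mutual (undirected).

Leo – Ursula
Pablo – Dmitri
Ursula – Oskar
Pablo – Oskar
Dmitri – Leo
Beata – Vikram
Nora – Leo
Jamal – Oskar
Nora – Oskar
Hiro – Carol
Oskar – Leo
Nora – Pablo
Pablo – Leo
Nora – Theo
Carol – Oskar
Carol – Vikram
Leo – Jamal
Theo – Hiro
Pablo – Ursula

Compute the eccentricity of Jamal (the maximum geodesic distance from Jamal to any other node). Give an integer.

4

Distances from Jamal: Beata:4, Carol:2, Dmitri:2, Hiro:3, Leo:1, Nora:2, Oskar:1, Pablo:2, Theo:3, Ursula:2, Vikram:3.
The largest is 4 (to Beata), so the eccentricity of Jamal is 4.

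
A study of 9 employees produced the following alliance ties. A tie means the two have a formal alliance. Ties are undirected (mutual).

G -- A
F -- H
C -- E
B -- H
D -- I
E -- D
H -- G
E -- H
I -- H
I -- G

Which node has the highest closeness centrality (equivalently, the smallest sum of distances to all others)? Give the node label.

H

Farness (sum of distances to all others) for each node — A:21, B:18, C:21, D:17, E:14, F:18, G:14, H:11, I:14.
The smallest farness is 11, for H, so H has the highest closeness.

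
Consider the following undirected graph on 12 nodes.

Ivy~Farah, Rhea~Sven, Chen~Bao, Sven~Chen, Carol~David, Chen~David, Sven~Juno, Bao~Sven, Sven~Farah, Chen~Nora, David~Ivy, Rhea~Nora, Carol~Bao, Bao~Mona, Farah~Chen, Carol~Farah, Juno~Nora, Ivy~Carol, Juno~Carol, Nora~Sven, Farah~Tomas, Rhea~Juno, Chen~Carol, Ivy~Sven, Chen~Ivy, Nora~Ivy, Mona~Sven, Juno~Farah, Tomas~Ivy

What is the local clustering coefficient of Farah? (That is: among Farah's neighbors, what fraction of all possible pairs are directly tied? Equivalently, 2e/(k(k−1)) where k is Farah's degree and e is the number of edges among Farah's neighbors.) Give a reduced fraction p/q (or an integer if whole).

8/15

Farah's neighbors: Carol, Chen, Ivy, Juno, Sven, and Tomas (k = 6).
Possible neighbor pairs: C(6,2) = 15. Edges among them: Carol–Chen, Carol–Ivy, Carol–Juno, Chen–Ivy, Chen–Sven, Ivy–Sven, Ivy–Tomas, Juno–Sven → e = 8.
Clustering(Farah) = 8/15.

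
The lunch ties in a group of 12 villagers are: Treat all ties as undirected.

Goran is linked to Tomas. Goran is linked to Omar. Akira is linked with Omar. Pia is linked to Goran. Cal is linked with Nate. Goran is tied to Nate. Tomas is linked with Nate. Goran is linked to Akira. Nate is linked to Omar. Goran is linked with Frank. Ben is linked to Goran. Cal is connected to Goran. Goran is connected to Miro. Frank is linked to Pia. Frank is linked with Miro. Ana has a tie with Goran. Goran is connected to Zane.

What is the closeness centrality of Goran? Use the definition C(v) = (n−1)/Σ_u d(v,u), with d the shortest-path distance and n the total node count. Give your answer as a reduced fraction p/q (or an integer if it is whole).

1

Distances from Goran: Akira:1, Ana:1, Ben:1, Cal:1, Frank:1, Miro:1, Nate:1, Omar:1, Pia:1, Tomas:1, Zane:1. Sum = 11.
n = 12, so closeness = 11/11 = 1.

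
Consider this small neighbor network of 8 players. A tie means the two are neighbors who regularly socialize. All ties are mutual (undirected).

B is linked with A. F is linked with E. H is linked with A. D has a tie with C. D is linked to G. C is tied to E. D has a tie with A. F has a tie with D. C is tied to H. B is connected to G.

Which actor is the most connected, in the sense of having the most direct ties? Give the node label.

Degrees — A:3, B:2, C:3, D:4, E:2, F:2, G:2, H:2.
The maximum is 4, attained only by D.

D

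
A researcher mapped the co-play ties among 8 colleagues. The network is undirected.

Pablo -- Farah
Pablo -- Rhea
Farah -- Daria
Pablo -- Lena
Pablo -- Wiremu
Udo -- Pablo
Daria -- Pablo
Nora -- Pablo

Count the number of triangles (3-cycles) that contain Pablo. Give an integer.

1

Pablo's neighbors: Daria, Farah, Lena, Nora, Rhea, Udo, and Wiremu.
Neighbor pairs that are themselves tied: Pablo–Daria–Farah. Each forms one triangle with Pablo, for 1 in total.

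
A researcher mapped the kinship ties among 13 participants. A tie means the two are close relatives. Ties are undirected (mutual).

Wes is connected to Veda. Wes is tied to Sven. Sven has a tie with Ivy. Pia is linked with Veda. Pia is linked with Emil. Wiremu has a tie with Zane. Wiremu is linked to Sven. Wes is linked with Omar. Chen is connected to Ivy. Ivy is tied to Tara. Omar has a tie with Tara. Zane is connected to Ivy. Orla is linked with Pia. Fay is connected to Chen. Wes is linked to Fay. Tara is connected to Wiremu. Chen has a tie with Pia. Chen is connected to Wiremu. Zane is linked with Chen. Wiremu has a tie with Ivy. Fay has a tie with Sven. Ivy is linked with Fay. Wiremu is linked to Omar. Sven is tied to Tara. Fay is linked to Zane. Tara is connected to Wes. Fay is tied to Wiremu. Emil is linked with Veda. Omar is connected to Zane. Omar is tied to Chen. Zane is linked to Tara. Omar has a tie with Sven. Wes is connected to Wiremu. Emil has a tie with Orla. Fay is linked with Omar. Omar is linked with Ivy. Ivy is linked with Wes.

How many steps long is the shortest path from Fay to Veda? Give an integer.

2

One shortest route is Fay – Wes – Veda, which uses 2 edges, and Fay and Veda are not directly tied, so nothing shorter exists. So d(Fay,Veda) = 2.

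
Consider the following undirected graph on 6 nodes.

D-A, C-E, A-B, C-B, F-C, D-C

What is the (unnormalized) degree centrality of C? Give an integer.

4

C is directly tied to B, D, E, and F. That is 4 neighbors, so the degree of C is 4.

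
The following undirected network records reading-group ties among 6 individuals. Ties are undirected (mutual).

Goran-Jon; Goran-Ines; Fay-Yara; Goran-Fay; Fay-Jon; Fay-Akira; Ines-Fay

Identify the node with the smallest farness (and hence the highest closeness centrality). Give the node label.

Farness (sum of distances to all others) for each node — Akira:9, Fay:5, Goran:7, Ines:8, Jon:8, Yara:9.
The smallest farness is 5, for Fay, so Fay has the highest closeness.

Fay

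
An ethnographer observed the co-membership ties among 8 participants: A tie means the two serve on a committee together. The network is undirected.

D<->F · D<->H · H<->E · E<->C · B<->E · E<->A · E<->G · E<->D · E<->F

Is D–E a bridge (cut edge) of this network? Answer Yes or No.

Even without that edge, D still reaches E via D – F – E, so the network stays connected. Not a bridge.

No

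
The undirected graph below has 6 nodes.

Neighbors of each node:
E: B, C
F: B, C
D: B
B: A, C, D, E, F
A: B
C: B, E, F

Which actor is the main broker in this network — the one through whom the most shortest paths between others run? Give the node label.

Unnormalized betweenness of each node: A:0, B:15/2, C:1/2, D:0, E:0, F:0.
B has the largest value, 15/2, making it the main broker — the node through which the most shortest paths run.

B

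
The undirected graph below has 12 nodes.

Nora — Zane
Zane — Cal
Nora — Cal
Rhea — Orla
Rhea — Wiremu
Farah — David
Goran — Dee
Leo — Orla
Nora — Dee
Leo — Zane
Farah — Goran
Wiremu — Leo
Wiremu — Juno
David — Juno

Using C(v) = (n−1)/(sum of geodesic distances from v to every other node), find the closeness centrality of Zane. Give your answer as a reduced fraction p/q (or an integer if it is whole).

11/26

Distances from Zane: Cal:1, David:4, Dee:2, Farah:4, Goran:3, Juno:3, Leo:1, Nora:1, Orla:2, Rhea:3, Wiremu:2. Sum = 26.
n = 12, so closeness = 11/26.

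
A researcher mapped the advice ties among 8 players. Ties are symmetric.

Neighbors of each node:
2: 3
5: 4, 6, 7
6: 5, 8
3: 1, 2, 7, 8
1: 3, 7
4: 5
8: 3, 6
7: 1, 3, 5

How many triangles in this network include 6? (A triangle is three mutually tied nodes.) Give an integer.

0

6's neighbors are 5 and 8, but none of them are tied to each other, so no triangle contains 6.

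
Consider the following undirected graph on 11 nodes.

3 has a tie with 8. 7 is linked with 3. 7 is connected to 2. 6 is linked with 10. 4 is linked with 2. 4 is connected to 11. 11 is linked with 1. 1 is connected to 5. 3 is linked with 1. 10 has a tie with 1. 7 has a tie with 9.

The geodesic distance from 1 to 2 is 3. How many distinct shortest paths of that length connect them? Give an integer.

The shortest distance is 3. The length-3 paths are: 1–11–4–2; 1–3–7–2.
That gives 2 distinct shortest paths.

2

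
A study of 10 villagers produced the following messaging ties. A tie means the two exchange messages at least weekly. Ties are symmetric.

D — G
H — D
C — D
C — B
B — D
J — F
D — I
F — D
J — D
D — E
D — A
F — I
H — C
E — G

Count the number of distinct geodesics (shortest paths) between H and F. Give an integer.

The shortest distance is 2, and the only length-2 path is H–D–F. So there is exactly 1 shortest path.

1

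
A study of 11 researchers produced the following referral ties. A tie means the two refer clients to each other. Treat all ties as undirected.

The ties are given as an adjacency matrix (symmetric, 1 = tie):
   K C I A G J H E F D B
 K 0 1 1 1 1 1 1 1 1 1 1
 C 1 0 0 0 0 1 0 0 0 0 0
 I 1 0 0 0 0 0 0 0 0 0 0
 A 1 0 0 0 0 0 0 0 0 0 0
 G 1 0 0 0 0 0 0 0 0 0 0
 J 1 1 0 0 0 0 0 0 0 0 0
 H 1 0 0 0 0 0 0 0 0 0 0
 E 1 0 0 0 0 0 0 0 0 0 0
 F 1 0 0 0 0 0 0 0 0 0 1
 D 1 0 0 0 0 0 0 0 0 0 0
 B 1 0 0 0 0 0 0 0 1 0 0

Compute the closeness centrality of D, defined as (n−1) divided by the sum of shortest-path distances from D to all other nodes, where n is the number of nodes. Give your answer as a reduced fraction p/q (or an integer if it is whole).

10/19

Distances from D: A:2, B:2, C:2, E:2, F:2, G:2, H:2, I:2, J:2, K:1. Sum = 19.
n = 11, so closeness = 10/19.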